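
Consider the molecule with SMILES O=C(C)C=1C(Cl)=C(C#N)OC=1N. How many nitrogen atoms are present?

2

Scan the SMILES for N atoms (remember two-letter symbols like Cl and Br are single atoms).
Nitrogen count: 2.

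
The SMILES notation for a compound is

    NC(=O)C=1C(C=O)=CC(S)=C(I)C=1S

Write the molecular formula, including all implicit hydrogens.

C8H6INO2S2

Walk through each heavy atom and fill implicit hydrogens from standard valence (C 4, N 3, O 2, S 2, halogen 1):
  atom 1: N, bond orders sum to 1 (valence 3) → 2 H
  atom 2: C, bond orders sum to 4 (valence 4) → 0 H
  atom 3: O, bond orders sum to 2 (valence 2) → 0 H
  atom 4: C, bond orders sum to 4 (valence 4) → 0 H
  atom 5: C, bond orders sum to 4 (valence 4) → 0 H
  atom 6: C, bond orders sum to 3 (valence 4) → 1 H
  atom 7: O, bond orders sum to 2 (valence 2) → 0 H
  atom 8: C, bond orders sum to 3 (valence 4) → 1 H
  atom 9: C, bond orders sum to 4 (valence 4) → 0 H
  atom 10: S, bond orders sum to 1 (valence 2) → 1 H
  atom 11: C, bond orders sum to 4 (valence 4) → 0 H
  atom 12: I (halogen, monovalent) → 0 H
  atom 13: C, bond orders sum to 4 (valence 4) → 0 H
  atom 14: S, bond orders sum to 1 (valence 2) → 1 H
Totals → C:8, H:6, I:1, N:1, O:2, S:2.
In Hill order: C8H6INO2S2.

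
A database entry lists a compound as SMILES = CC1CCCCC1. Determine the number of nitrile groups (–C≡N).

Scan the SMILES for the nitrile motif — none present.

0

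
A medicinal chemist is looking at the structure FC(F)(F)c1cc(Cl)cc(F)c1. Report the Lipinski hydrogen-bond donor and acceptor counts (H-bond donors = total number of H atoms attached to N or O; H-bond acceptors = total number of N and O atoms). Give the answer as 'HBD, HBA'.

0, 0

Donors: find every N or O and count the H atoms it carries.
  (no N or O atoms present)
Lipinski HBD = 0.
Acceptors: N atoms = 0, O atoms = 0 → HBA = 0.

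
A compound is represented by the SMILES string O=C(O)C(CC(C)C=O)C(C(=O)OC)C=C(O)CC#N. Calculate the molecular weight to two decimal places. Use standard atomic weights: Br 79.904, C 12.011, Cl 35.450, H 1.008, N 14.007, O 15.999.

First, the molecular formula is C13H17NO6 (counting implicit H from valence).
  C: 13 × 12.011 = 156.143
  H: 17 × 1.008 = 17.136
  N: 1 × 14.007 = 14.007
  O: 6 × 15.999 = 95.994
Sum: 13×12.011 + 17×1.008 + 1×14.007 + 6×15.999 = 283.280 → 283.28 g/mol.

283.28 g/mol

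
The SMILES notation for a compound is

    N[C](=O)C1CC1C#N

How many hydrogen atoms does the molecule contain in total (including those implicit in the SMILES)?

Walk through each heavy atom and fill implicit hydrogens from standard valence (C 4, N 3, O 2, S 2, halogen 1):
  atom 1: N, bond orders sum to 1 (valence 3) → 2 H
  atom 2: C with explicit H count 0
  atom 3: O, bond orders sum to 2 (valence 2) → 0 H
  atom 4: C, bond orders sum to 3 (valence 4) → 1 H
  atom 5: C, bond orders sum to 2 (valence 4) → 2 H
  atom 6: C, bond orders sum to 3 (valence 4) → 1 H
  atom 7: C, bond orders sum to 4 (valence 4) → 0 H
  atom 8: N, bond orders sum to 3 (valence 3) → 0 H
Total hydrogens: 6.

6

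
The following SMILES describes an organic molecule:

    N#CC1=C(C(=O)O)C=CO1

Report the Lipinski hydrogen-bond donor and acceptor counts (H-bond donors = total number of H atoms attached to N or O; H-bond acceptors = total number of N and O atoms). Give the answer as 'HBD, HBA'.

1, 4

Donors: find every N or O and count the H atoms it carries.
  atom 1 (N): bond orders sum to 3 → 0 H
  atom 6 (O): bond orders sum to 2 → 0 H
  atom 7 (O): bond orders sum to 1 → 1 H
  atom 10 (O): bond orders sum to 2 → 0 H
Lipinski HBD = 1.
Acceptors: N atoms = 1, O atoms = 3 → HBA = 4.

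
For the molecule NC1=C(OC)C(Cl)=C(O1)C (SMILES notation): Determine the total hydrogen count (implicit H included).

8

Walk through each heavy atom and fill implicit hydrogens from standard valence (C 4, N 3, O 2, S 2, halogen 1):
  atom 1: N, bond orders sum to 1 (valence 3) → 2 H
  atom 2: C, bond orders sum to 4 (valence 4) → 0 H
  atom 3: C, bond orders sum to 4 (valence 4) → 0 H
  atom 4: O, bond orders sum to 2 (valence 2) → 0 H
  atom 5: C, bond orders sum to 1 (valence 4) → 3 H
  atom 6: C, bond orders sum to 4 (valence 4) → 0 H
  atom 7: Cl (halogen, monovalent) → 0 H
  atom 8: C, bond orders sum to 4 (valence 4) → 0 H
  atom 9: O, bond orders sum to 2 (valence 2) → 0 H
  atom 10: C, bond orders sum to 1 (valence 4) → 3 H
Total hydrogens: 8.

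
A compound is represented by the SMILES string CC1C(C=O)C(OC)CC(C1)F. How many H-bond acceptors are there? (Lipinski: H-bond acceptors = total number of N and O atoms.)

N atoms: 0; O atoms: 2.
Lipinski HBA = 0 + 2 = 2.

2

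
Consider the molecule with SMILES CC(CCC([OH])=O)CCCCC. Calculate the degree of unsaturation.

1

Molecular formula: C10H20O2.
DoU = (2C + 2 + N − H − X) / 2, where X is the halogen count and O/S are ignored.
    = (2·10 + 2 + 0 − 20 − 0) / 2 = 2 / 2 = 1.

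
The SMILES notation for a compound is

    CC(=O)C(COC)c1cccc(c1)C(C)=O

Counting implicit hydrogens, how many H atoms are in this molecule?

16

Walk through each heavy atom and fill implicit hydrogens from standard valence (C 4, N 3, O 2, S 2, halogen 1); for lowercase aromatic atoms, an aromatic c carries 1 H when it has two neighbours and 0 H with three, and aromatic n carries 0 H:
  atom 1: C, bond orders sum to 1 (valence 4) → 3 H
  atom 2: C, bond orders sum to 4 (valence 4) → 0 H
  atom 3: O, bond orders sum to 2 (valence 2) → 0 H
  atom 4: C, bond orders sum to 3 (valence 4) → 1 H
  atom 5: C, bond orders sum to 2 (valence 4) → 2 H
  atom 6: O, bond orders sum to 2 (valence 2) → 0 H
  atom 7: C, bond orders sum to 1 (valence 4) → 3 H
  atom 8: aromatic c, 3 neighbours → 0 H
  atom 9: aromatic c, 2 neighbours → 1 H
  atom 10: aromatic c, 2 neighbours → 1 H
  atom 11: aromatic c, 2 neighbours → 1 H
  atom 12: aromatic c, 3 neighbours → 0 H
  atom 13: aromatic c, 2 neighbours → 1 H
  atom 14: C, bond orders sum to 4 (valence 4) → 0 H
  atom 15: C, bond orders sum to 1 (valence 4) → 3 H
  atom 16: O, bond orders sum to 2 (valence 2) → 0 H
Total hydrogens: 16.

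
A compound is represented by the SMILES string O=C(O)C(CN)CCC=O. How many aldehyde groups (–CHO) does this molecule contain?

The aldehyde motif appears at heavy-atom position 9 in the SMILES.
Other groups present: 1 carboxylic acid, 1 primary amine.
Aldehyde count: 1.

1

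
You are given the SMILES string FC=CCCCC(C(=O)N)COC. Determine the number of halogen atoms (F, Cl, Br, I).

Halogen atoms appear at heavy-atom position 1 (1×F).
Other groups present: 1 alkene, 1 amide, 1 ether.
Halogen count: 1.

1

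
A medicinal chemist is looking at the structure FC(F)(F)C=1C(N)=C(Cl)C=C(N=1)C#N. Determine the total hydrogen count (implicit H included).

Walk through each heavy atom and fill implicit hydrogens from standard valence (C 4, N 3, O 2, S 2, halogen 1):
  atom 1: F (halogen, monovalent) → 0 H
  atom 2: C, bond orders sum to 4 (valence 4) → 0 H
  atom 3: F (halogen, monovalent) → 0 H
  atom 4: F (halogen, monovalent) → 0 H
  atom 5: C, bond orders sum to 4 (valence 4) → 0 H
  atom 6: C, bond orders sum to 4 (valence 4) → 0 H
  atom 7: N, bond orders sum to 1 (valence 3) → 2 H
  atom 8: C, bond orders sum to 4 (valence 4) → 0 H
  atom 9: Cl (halogen, monovalent) → 0 H
  atom 10: C, bond orders sum to 3 (valence 4) → 1 H
  atom 11: C, bond orders sum to 4 (valence 4) → 0 H
  atom 12: N, bond orders sum to 3 (valence 3) → 0 H
  atom 13: C, bond orders sum to 4 (valence 4) → 0 H
  atom 14: N, bond orders sum to 3 (valence 3) → 0 H
Total hydrogens: 3.

3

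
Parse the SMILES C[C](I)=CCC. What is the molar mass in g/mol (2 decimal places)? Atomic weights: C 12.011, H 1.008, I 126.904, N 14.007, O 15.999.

First, the molecular formula is C5H9I (counting implicit H from valence).
  C: 5 × 12.011 = 60.055
  H: 9 × 1.008 = 9.072
  I: 1 × 126.904 = 126.904
Sum: 5×12.011 + 9×1.008 + 1×126.904 = 196.031 → 196.03 g/mol.

196.03 g/mol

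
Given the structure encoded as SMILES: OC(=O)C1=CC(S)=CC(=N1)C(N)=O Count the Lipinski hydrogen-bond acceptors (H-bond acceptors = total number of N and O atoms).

5

N atoms: 2; O atoms: 3.
Lipinski HBA = 2 + 3 = 5.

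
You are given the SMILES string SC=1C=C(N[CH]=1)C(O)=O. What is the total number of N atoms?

1

Scan the SMILES for N atoms (remember two-letter symbols like Cl and Br are single atoms).
Nitrogen count: 1.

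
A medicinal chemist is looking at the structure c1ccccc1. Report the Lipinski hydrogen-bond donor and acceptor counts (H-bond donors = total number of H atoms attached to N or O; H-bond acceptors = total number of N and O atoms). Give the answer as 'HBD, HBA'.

0, 0

Donors: find every N or O and count the H atoms it carries.
  (no N or O atoms present)
Lipinski HBD = 0.
Acceptors: N atoms = 0, O atoms = 0 → HBA = 0.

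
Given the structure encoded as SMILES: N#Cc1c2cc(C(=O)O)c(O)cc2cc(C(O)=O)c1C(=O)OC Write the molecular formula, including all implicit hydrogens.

Walk through each heavy atom and fill implicit hydrogens from standard valence (C 4, N 3, O 2, S 2, halogen 1); for lowercase aromatic atoms, an aromatic c carries 1 H when it has two neighbours and 0 H with three, and aromatic n carries 0 H:
  atom 1: N, bond orders sum to 3 (valence 3) → 0 H
  atom 2: C, bond orders sum to 4 (valence 4) → 0 H
  atom 3: aromatic c, 3 neighbours → 0 H
  atom 4: aromatic c, 3 neighbours → 0 H
  atom 5: aromatic c, 2 neighbours → 1 H
  atom 6: aromatic c, 3 neighbours → 0 H
  atom 7: C, bond orders sum to 4 (valence 4) → 0 H
  atom 8: O, bond orders sum to 2 (valence 2) → 0 H
  atom 9: O, bond orders sum to 1 (valence 2) → 1 H
  atom 10: aromatic c, 3 neighbours → 0 H
  atom 11: O, bond orders sum to 1 (valence 2) → 1 H
  atom 12: aromatic c, 2 neighbours → 1 H
  atom 13: aromatic c, 3 neighbours → 0 H
  atom 14: aromatic c, 2 neighbours → 1 H
  atom 15: aromatic c, 3 neighbours → 0 H
  atom 16: C, bond orders sum to 4 (valence 4) → 0 H
  atom 17: O, bond orders sum to 1 (valence 2) → 1 H
  atom 18: O, bond orders sum to 2 (valence 2) → 0 H
  atom 19: aromatic c, 3 neighbours → 0 H
  atom 20: C, bond orders sum to 4 (valence 4) → 0 H
  atom 21: O, bond orders sum to 2 (valence 2) → 0 H
  atom 22: O, bond orders sum to 2 (valence 2) → 0 H
  atom 23: C, bond orders sum to 1 (valence 4) → 3 H
Totals → C:15, H:9, N:1, O:7.

C15H9NO7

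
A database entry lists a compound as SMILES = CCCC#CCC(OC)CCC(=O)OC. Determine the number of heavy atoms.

Every atom symbol written in the SMILES (organic subset) is one heavy atom; implicit H are not written.
Heavy atoms by element → C:12, O:3.
Total: 15.

15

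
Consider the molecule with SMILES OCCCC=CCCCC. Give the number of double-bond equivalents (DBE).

Degree of unsaturation = (number of rings) + (number of π bonds).
Ring closures in the SMILES: 0.
π bonds: 1 double bond (each 1 DoU) → 1 DoU from unsaturation.
Total DoU = 0 + 1 = 1.

1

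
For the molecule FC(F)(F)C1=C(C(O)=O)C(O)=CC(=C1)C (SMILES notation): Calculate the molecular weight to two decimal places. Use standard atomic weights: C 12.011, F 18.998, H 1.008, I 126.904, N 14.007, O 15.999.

First, the molecular formula is C9H7F3O3 (counting implicit H from valence).
  C: 9 × 12.011 = 108.099
  F: 3 × 18.998 = 56.994
  H: 7 × 1.008 = 7.056
  O: 3 × 15.999 = 47.997
Sum: 9×12.011 + 3×18.998 + 7×1.008 + 3×15.999 = 220.146 → 220.15 g/mol.

220.15 g/mol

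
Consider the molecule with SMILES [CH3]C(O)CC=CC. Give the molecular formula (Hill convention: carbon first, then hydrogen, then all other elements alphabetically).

Walk through each heavy atom and fill implicit hydrogens from standard valence (C 4, N 3, O 2, S 2, halogen 1):
  atom 1: C with explicit H count 3
  atom 2: C, bond orders sum to 3 (valence 4) → 1 H
  atom 3: O, bond orders sum to 1 (valence 2) → 1 H
  atom 4: C, bond orders sum to 2 (valence 4) → 2 H
  atom 5: C, bond orders sum to 3 (valence 4) → 1 H
  atom 6: C, bond orders sum to 3 (valence 4) → 1 H
  atom 7: C, bond orders sum to 1 (valence 4) → 3 H
Totals → C:6, H:12, O:1.

C6H12O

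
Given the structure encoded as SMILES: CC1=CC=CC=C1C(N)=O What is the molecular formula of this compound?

Walk through each heavy atom and fill implicit hydrogens from standard valence (C 4, N 3, O 2, S 2, halogen 1):
  atom 1: C, bond orders sum to 1 (valence 4) → 3 H
  atom 2: C, bond orders sum to 4 (valence 4) → 0 H
  atom 3: C, bond orders sum to 3 (valence 4) → 1 H
  atom 4: C, bond orders sum to 3 (valence 4) → 1 H
  atom 5: C, bond orders sum to 3 (valence 4) → 1 H
  atom 6: C, bond orders sum to 3 (valence 4) → 1 H
  atom 7: C, bond orders sum to 4 (valence 4) → 0 H
  atom 8: C, bond orders sum to 4 (valence 4) → 0 H
  atom 9: N, bond orders sum to 1 (valence 3) → 2 H
  atom 10: O, bond orders sum to 2 (valence 2) → 0 H
Totals → C:8, H:9, N:1, O:1.
In Hill order: C8H9NO.

C8H9NO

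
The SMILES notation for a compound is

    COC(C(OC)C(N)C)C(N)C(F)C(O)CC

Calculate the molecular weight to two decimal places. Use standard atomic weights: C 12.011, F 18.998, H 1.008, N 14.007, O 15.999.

First, the molecular formula is C11H25FN2O3 (counting implicit H from valence).
  C: 11 × 12.011 = 132.121
  F: 1 × 18.998 = 18.998
  H: 25 × 1.008 = 25.200
  N: 2 × 14.007 = 28.014
  O: 3 × 15.999 = 47.997
Sum: 11×12.011 + 1×18.998 + 25×1.008 + 2×14.007 + 3×15.999 = 252.330 → 252.33 g/mol.

252.33 g/mol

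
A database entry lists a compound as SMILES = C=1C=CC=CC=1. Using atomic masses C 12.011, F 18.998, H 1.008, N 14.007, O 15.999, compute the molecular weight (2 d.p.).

First, the molecular formula is C6H6 (counting implicit H from valence).
  C: 6 × 12.011 = 72.066
  H: 6 × 1.008 = 6.048
Sum: 6×12.011 + 6×1.008 = 78.114 → 78.11 g/mol.

78.11 g/mol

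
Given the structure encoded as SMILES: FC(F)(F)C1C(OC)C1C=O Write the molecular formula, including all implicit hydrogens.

Walk through each heavy atom and fill implicit hydrogens from standard valence (C 4, N 3, O 2, S 2, halogen 1):
  atom 1: F (halogen, monovalent) → 0 H
  atom 2: C, bond orders sum to 4 (valence 4) → 0 H
  atom 3: F (halogen, monovalent) → 0 H
  atom 4: F (halogen, monovalent) → 0 H
  atom 5: C, bond orders sum to 3 (valence 4) → 1 H
  atom 6: C, bond orders sum to 3 (valence 4) → 1 H
  atom 7: O, bond orders sum to 2 (valence 2) → 0 H
  atom 8: C, bond orders sum to 1 (valence 4) → 3 H
  atom 9: C, bond orders sum to 3 (valence 4) → 1 H
  atom 10: C, bond orders sum to 3 (valence 4) → 1 H
  atom 11: O, bond orders sum to 2 (valence 2) → 0 H
Totals → C:6, H:7, F:3, O:2.
In Hill order: C6H7F3O2.

C6H7F3O2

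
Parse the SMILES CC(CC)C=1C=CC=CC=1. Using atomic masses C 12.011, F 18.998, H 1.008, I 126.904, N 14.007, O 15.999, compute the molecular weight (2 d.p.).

134.22 g/mol

First, the molecular formula is C10H14 (counting implicit H from valence).
  C: 10 × 12.011 = 120.110
  H: 14 × 1.008 = 14.112
Sum: 10×12.011 + 14×1.008 = 134.222 → 134.22 g/mol.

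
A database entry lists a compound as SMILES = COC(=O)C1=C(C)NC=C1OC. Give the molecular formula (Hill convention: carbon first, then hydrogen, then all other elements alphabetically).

C8H11NO3

Walk through each heavy atom and fill implicit hydrogens from standard valence (C 4, N 3, O 2, S 2, halogen 1):
  atom 1: C, bond orders sum to 1 (valence 4) → 3 H
  atom 2: O, bond orders sum to 2 (valence 2) → 0 H
  atom 3: C, bond orders sum to 4 (valence 4) → 0 H
  atom 4: O, bond orders sum to 2 (valence 2) → 0 H
  atom 5: C, bond orders sum to 4 (valence 4) → 0 H
  atom 6: C, bond orders sum to 4 (valence 4) → 0 H
  atom 7: C, bond orders sum to 1 (valence 4) → 3 H
  atom 8: N, bond orders sum to 2 (valence 3) → 1 H
  atom 9: C, bond orders sum to 3 (valence 4) → 1 H
  atom 10: C, bond orders sum to 4 (valence 4) → 0 H
  atom 11: O, bond orders sum to 2 (valence 2) → 0 H
  atom 12: C, bond orders sum to 1 (valence 4) → 3 H
Totals → C:8, H:11, N:1, O:3.
In Hill order: C8H11NO3.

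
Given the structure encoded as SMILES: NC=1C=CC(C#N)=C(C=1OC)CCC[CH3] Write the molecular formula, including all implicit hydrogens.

C12H16N2O

Walk through each heavy atom and fill implicit hydrogens from standard valence (C 4, N 3, O 2, S 2, halogen 1):
  atom 1: N, bond orders sum to 1 (valence 3) → 2 H
  atom 2: C, bond orders sum to 4 (valence 4) → 0 H
  atom 3: C, bond orders sum to 3 (valence 4) → 1 H
  atom 4: C, bond orders sum to 3 (valence 4) → 1 H
  atom 5: C, bond orders sum to 4 (valence 4) → 0 H
  atom 6: C, bond orders sum to 4 (valence 4) → 0 H
  atom 7: N, bond orders sum to 3 (valence 3) → 0 H
  atom 8: C, bond orders sum to 4 (valence 4) → 0 H
  atom 9: C, bond orders sum to 4 (valence 4) → 0 H
  atom 10: O, bond orders sum to 2 (valence 2) → 0 H
  atom 11: C, bond orders sum to 1 (valence 4) → 3 H
  atom 12: C, bond orders sum to 2 (valence 4) → 2 H
  atom 13: C, bond orders sum to 2 (valence 4) → 2 H
  atom 14: C, bond orders sum to 2 (valence 4) → 2 H
  atom 15: C with explicit H count 3
Totals → C:12, H:16, N:2, O:1.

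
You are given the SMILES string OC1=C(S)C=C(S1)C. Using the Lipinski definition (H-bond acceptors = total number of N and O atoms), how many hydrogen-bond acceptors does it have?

N atoms: 0; O atoms: 1.
Lipinski HBA = 0 + 1 = 1.

1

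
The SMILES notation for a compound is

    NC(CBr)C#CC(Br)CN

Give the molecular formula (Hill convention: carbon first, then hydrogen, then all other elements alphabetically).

Walk through each heavy atom and fill implicit hydrogens from standard valence (C 4, N 3, O 2, S 2, halogen 1):
  atom 1: N, bond orders sum to 1 (valence 3) → 2 H
  atom 2: C, bond orders sum to 3 (valence 4) → 1 H
  atom 3: C, bond orders sum to 2 (valence 4) → 2 H
  atom 4: Br (halogen, monovalent) → 0 H
  atom 5: C, bond orders sum to 4 (valence 4) → 0 H
  atom 6: C, bond orders sum to 4 (valence 4) → 0 H
  atom 7: C, bond orders sum to 3 (valence 4) → 1 H
  atom 8: Br (halogen, monovalent) → 0 H
  atom 9: C, bond orders sum to 2 (valence 4) → 2 H
  atom 10: N, bond orders sum to 1 (valence 3) → 2 H
Totals → C:6, H:10, Br:2, N:2.
In Hill order: C6H10Br2N2.

C6H10Br2N2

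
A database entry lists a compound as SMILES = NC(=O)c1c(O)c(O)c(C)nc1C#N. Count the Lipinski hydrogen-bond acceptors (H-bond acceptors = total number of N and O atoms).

N atoms: 3; O atoms: 3.
Lipinski HBA = 3 + 3 = 6.

6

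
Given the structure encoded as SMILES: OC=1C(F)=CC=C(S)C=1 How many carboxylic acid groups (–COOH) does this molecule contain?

Scan the SMILES for the carboxylic acid motif — none present.
Groups that are present: 1 hydroxyl, 1 thiol.

0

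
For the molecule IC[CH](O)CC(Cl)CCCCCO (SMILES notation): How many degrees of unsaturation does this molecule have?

0

Degree of unsaturation = (number of rings) + (number of π bonds).
Ring closures in the SMILES: 0.
π bonds: none → 0 DoU from unsaturation.
Total DoU = 0 + 0 = 0.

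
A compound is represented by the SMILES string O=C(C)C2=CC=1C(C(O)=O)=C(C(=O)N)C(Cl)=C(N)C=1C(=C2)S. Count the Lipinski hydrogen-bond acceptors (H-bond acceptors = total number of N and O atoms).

6

N atoms: 2; O atoms: 4.
Lipinski HBA = 2 + 4 = 6.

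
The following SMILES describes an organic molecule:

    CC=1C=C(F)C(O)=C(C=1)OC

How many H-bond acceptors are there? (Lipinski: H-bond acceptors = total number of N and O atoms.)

N atoms: 0; O atoms: 2.
Lipinski HBA = 0 + 2 = 2.

2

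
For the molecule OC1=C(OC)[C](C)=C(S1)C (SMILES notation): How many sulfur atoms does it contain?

Scan the SMILES for S atoms (remember two-letter symbols like Cl and Br are single atoms).
Sulfur count: 1.

1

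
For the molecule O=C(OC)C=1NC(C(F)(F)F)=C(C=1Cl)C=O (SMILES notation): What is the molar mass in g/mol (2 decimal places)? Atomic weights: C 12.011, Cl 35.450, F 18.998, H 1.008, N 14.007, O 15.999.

First, the molecular formula is C8H5ClF3NO3 (counting implicit H from valence).
  C: 8 × 12.011 = 96.088
  Cl: 1 × 35.450 = 35.450
  F: 3 × 18.998 = 56.994
  H: 5 × 1.008 = 5.040
  N: 1 × 14.007 = 14.007
  O: 3 × 15.999 = 47.997
Sum: 8×12.011 + 1×35.450 + 3×18.998 + 5×1.008 + 1×14.007 + 3×15.999 = 255.576 → 255.58 g/mol.

255.58 g/mol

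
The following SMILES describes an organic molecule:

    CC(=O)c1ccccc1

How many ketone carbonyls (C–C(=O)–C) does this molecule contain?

The ketone motif appears at heavy-atom position 2 in the SMILES.
Ketone count: 1.

1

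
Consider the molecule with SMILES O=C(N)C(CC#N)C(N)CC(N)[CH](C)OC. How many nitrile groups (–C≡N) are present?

1

The nitrile motif appears at heavy-atom position 6 in the SMILES.
Other groups present: 1 amide, 1 ether, 2 primary amine.
Nitrile count: 1.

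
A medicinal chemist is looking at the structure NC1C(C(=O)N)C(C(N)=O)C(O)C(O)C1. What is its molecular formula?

C8H15N3O4

Walk through each heavy atom and fill implicit hydrogens from standard valence (C 4, N 3, O 2, S 2, halogen 1):
  atom 1: N, bond orders sum to 1 (valence 3) → 2 H
  atom 2: C, bond orders sum to 3 (valence 4) → 1 H
  atom 3: C, bond orders sum to 3 (valence 4) → 1 H
  atom 4: C, bond orders sum to 4 (valence 4) → 0 H
  atom 5: O, bond orders sum to 2 (valence 2) → 0 H
  atom 6: N, bond orders sum to 1 (valence 3) → 2 H
  atom 7: C, bond orders sum to 3 (valence 4) → 1 H
  atom 8: C, bond orders sum to 4 (valence 4) → 0 H
  atom 9: N, bond orders sum to 1 (valence 3) → 2 H
  atom 10: O, bond orders sum to 2 (valence 2) → 0 H
  atom 11: C, bond orders sum to 3 (valence 4) → 1 H
  atom 12: O, bond orders sum to 1 (valence 2) → 1 H
  atom 13: C, bond orders sum to 3 (valence 4) → 1 H
  atom 14: O, bond orders sum to 1 (valence 2) → 1 H
  atom 15: C, bond orders sum to 2 (valence 4) → 2 H
Totals → C:8, H:15, N:3, O:4.
In Hill order: C8H15N3O4.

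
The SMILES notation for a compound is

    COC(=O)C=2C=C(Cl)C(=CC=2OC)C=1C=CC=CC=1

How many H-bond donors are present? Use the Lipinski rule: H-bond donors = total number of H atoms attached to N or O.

0

Donors: find every N or O and count the H atoms it carries.
  atom 2 (O): bond orders sum to 2 → 0 H
  atom 4 (O): bond orders sum to 2 → 0 H
  atom 12 (O): bond orders sum to 2 → 0 H
Lipinski HBD = 0.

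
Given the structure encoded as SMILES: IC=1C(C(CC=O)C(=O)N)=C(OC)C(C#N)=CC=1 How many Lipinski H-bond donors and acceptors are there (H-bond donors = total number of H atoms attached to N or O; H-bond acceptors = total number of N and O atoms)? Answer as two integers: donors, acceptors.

Donors: find every N or O and count the H atoms it carries.
  atom 7 (O): bond orders sum to 2 → 0 H
  atom 9 (O): bond orders sum to 2 → 0 H
  atom 10 (N): bond orders sum to 1 → 2 H
  atom 12 (O): bond orders sum to 2 → 0 H
  atom 16 (N): bond orders sum to 3 → 0 H
Lipinski HBD = 2.
Acceptors: N atoms = 2, O atoms = 3 → HBA = 5.

2, 5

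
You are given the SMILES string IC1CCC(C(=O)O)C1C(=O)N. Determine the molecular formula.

C7H10INO3

Walk through each heavy atom and fill implicit hydrogens from standard valence (C 4, N 3, O 2, S 2, halogen 1):
  atom 1: I (halogen, monovalent) → 0 H
  atom 2: C, bond orders sum to 3 (valence 4) → 1 H
  atom 3: C, bond orders sum to 2 (valence 4) → 2 H
  atom 4: C, bond orders sum to 2 (valence 4) → 2 H
  atom 5: C, bond orders sum to 3 (valence 4) → 1 H
  atom 6: C, bond orders sum to 4 (valence 4) → 0 H
  atom 7: O, bond orders sum to 2 (valence 2) → 0 H
  atom 8: O, bond orders sum to 1 (valence 2) → 1 H
  atom 9: C, bond orders sum to 3 (valence 4) → 1 H
  atom 10: C, bond orders sum to 4 (valence 4) → 0 H
  atom 11: O, bond orders sum to 2 (valence 2) → 0 H
  atom 12: N, bond orders sum to 1 (valence 3) → 2 H
Totals → C:7, H:10, I:1, N:1, O:3.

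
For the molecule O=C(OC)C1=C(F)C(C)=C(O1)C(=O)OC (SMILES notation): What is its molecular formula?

Walk through each heavy atom and fill implicit hydrogens from standard valence (C 4, N 3, O 2, S 2, halogen 1):
  atom 1: O, bond orders sum to 2 (valence 2) → 0 H
  atom 2: C, bond orders sum to 4 (valence 4) → 0 H
  atom 3: O, bond orders sum to 2 (valence 2) → 0 H
  atom 4: C, bond orders sum to 1 (valence 4) → 3 H
  atom 5: C, bond orders sum to 4 (valence 4) → 0 H
  atom 6: C, bond orders sum to 4 (valence 4) → 0 H
  atom 7: F (halogen, monovalent) → 0 H
  atom 8: C, bond orders sum to 4 (valence 4) → 0 H
  atom 9: C, bond orders sum to 1 (valence 4) → 3 H
  atom 10: C, bond orders sum to 4 (valence 4) → 0 H
  atom 11: O, bond orders sum to 2 (valence 2) → 0 H
  atom 12: C, bond orders sum to 4 (valence 4) → 0 H
  atom 13: O, bond orders sum to 2 (valence 2) → 0 H
  atom 14: O, bond orders sum to 2 (valence 2) → 0 H
  atom 15: C, bond orders sum to 1 (valence 4) → 3 H
Totals → C:9, H:9, F:1, O:5.
In Hill order: C9H9FO5.

C9H9FO5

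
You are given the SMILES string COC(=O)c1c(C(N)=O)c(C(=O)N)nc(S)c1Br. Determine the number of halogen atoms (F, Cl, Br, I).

1

Halogen atoms appear at heavy-atom position 18 (1×Br).
Other groups present: 2 amide, 1 ester, 1 thiol.
Halogen count: 1.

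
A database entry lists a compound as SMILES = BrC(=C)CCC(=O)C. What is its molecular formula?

Walk through each heavy atom and fill implicit hydrogens from standard valence (C 4, N 3, O 2, S 2, halogen 1):
  atom 1: Br (halogen, monovalent) → 0 H
  atom 2: C, bond orders sum to 4 (valence 4) → 0 H
  atom 3: C, bond orders sum to 2 (valence 4) → 2 H
  atom 4: C, bond orders sum to 2 (valence 4) → 2 H
  atom 5: C, bond orders sum to 2 (valence 4) → 2 H
  atom 6: C, bond orders sum to 4 (valence 4) → 0 H
  atom 7: O, bond orders sum to 2 (valence 2) → 0 H
  atom 8: C, bond orders sum to 1 (valence 4) → 3 H
Totals → C:6, H:9, Br:1, O:1.

C6H9BrO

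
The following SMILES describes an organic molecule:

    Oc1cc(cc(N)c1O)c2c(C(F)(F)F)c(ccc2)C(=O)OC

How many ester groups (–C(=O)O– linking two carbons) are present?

1

The ester motif appears at heavy-atom position 20 in the SMILES.
Other groups present: 2 hydroxyl, 1 primary amine.
Ester count: 1.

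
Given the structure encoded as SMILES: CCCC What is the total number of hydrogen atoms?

Walk through each heavy atom and fill implicit hydrogens from standard valence (C 4, N 3, O 2, S 2, halogen 1):
  atom 1: C, bond orders sum to 1 (valence 4) → 3 H
  atom 2: C, bond orders sum to 2 (valence 4) → 2 H
  atom 3: C, bond orders sum to 2 (valence 4) → 2 H
  atom 4: C, bond orders sum to 1 (valence 4) → 3 H
Total hydrogens: 10.

10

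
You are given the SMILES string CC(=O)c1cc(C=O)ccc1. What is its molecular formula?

Walk through each heavy atom and fill implicit hydrogens from standard valence (C 4, N 3, O 2, S 2, halogen 1); for lowercase aromatic atoms, an aromatic c carries 1 H when it has two neighbours and 0 H with three, and aromatic n carries 0 H:
  atom 1: C, bond orders sum to 1 (valence 4) → 3 H
  atom 2: C, bond orders sum to 4 (valence 4) → 0 H
  atom 3: O, bond orders sum to 2 (valence 2) → 0 H
  atom 4: aromatic c, 3 neighbours → 0 H
  atom 5: aromatic c, 2 neighbours → 1 H
  atom 6: aromatic c, 3 neighbours → 0 H
  atom 7: C, bond orders sum to 3 (valence 4) → 1 H
  atom 8: O, bond orders sum to 2 (valence 2) → 0 H
  atom 9: aromatic c, 2 neighbours → 1 H
  atom 10: aromatic c, 2 neighbours → 1 H
  atom 11: aromatic c, 2 neighbours → 1 H
Totals → C:9, H:8, O:2.
In Hill order: C9H8O2.

C9H8O2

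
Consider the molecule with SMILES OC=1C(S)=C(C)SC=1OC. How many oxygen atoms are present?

2

Scan the SMILES for O atoms (remember two-letter symbols like Cl and Br are single atoms).
Oxygen count: 2.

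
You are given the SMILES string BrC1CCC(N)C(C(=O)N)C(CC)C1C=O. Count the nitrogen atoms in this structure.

Scan the SMILES for N atoms (remember two-letter symbols like Cl and Br are single atoms).
Nitrogen count: 2.

2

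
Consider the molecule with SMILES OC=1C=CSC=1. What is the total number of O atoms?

1

Scan the SMILES for O atoms (remember two-letter symbols like Cl and Br are single atoms).
Oxygen count: 1.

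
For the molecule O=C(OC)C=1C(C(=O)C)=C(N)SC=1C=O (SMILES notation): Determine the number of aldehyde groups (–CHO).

The aldehyde motif appears at heavy-atom position 14 in the SMILES.
Other groups present: 1 ester, 1 ketone, 1 primary amine.
Aldehyde count: 1.

1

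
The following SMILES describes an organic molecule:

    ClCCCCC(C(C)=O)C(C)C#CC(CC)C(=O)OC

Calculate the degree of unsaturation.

Degree of unsaturation = (number of rings) + (number of π bonds).
Ring closures in the SMILES: 0.
π bonds: 2 double bonds (each 1 DoU), 1 triple bond (each 2 DoU) → 4 DoU from unsaturation.
Total DoU = 0 + 4 = 4.

4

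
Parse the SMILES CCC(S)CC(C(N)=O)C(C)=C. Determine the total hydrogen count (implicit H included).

17

Walk through each heavy atom and fill implicit hydrogens from standard valence (C 4, N 3, O 2, S 2, halogen 1):
  atom 1: C, bond orders sum to 1 (valence 4) → 3 H
  atom 2: C, bond orders sum to 2 (valence 4) → 2 H
  atom 3: C, bond orders sum to 3 (valence 4) → 1 H
  atom 4: S, bond orders sum to 1 (valence 2) → 1 H
  atom 5: C, bond orders sum to 2 (valence 4) → 2 H
  atom 6: C, bond orders sum to 3 (valence 4) → 1 H
  atom 7: C, bond orders sum to 4 (valence 4) → 0 H
  atom 8: N, bond orders sum to 1 (valence 3) → 2 H
  atom 9: O, bond orders sum to 2 (valence 2) → 0 H
  atom 10: C, bond orders sum to 4 (valence 4) → 0 H
  atom 11: C, bond orders sum to 1 (valence 4) → 3 H
  atom 12: C, bond orders sum to 2 (valence 4) → 2 H
Total hydrogens: 17.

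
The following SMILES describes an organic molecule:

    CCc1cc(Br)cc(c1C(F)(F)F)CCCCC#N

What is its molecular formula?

C14H15BrF3N

Walk through each heavy atom and fill implicit hydrogens from standard valence (C 4, N 3, O 2, S 2, halogen 1); for lowercase aromatic atoms, an aromatic c carries 1 H when it has two neighbours and 0 H with three, and aromatic n carries 0 H:
  atom 1: C, bond orders sum to 1 (valence 4) → 3 H
  atom 2: C, bond orders sum to 2 (valence 4) → 2 H
  atom 3: aromatic c, 3 neighbours → 0 H
  atom 4: aromatic c, 2 neighbours → 1 H
  atom 5: aromatic c, 3 neighbours → 0 H
  atom 6: Br (halogen, monovalent) → 0 H
  atom 7: aromatic c, 2 neighbours → 1 H
  atom 8: aromatic c, 3 neighbours → 0 H
  atom 9: aromatic c, 3 neighbours → 0 H
  atom 10: C, bond orders sum to 4 (valence 4) → 0 H
  atom 11: F (halogen, monovalent) → 0 H
  atom 12: F (halogen, monovalent) → 0 H
  atom 13: F (halogen, monovalent) → 0 H
  atom 14: C, bond orders sum to 2 (valence 4) → 2 H
  atom 15: C, bond orders sum to 2 (valence 4) → 2 H
  atom 16: C, bond orders sum to 2 (valence 4) → 2 H
  atom 17: C, bond orders sum to 2 (valence 4) → 2 H
  atom 18: C, bond orders sum to 4 (valence 4) → 0 H
  atom 19: N, bond orders sum to 3 (valence 3) → 0 H
Totals → C:14, H:15, Br:1, F:3, N:1.
In Hill order: C14H15BrF3N.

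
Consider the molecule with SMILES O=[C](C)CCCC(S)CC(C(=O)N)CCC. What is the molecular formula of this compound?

Walk through each heavy atom and fill implicit hydrogens from standard valence (C 4, N 3, O 2, S 2, halogen 1):
  atom 1: O, bond orders sum to 2 (valence 2) → 0 H
  atom 2: C with explicit H count 0
  atom 3: C, bond orders sum to 1 (valence 4) → 3 H
  atom 4: C, bond orders sum to 2 (valence 4) → 2 H
  atom 5: C, bond orders sum to 2 (valence 4) → 2 H
  atom 6: C, bond orders sum to 2 (valence 4) → 2 H
  atom 7: C, bond orders sum to 3 (valence 4) → 1 H
  atom 8: S, bond orders sum to 1 (valence 2) → 1 H
  atom 9: C, bond orders sum to 2 (valence 4) → 2 H
  atom 10: C, bond orders sum to 3 (valence 4) → 1 H
  atom 11: C, bond orders sum to 4 (valence 4) → 0 H
  atom 12: O, bond orders sum to 2 (valence 2) → 0 H
  atom 13: N, bond orders sum to 1 (valence 3) → 2 H
  atom 14: C, bond orders sum to 2 (valence 4) → 2 H
  atom 15: C, bond orders sum to 2 (valence 4) → 2 H
  atom 16: C, bond orders sum to 1 (valence 4) → 3 H
Totals → C:12, H:23, N:1, O:2, S:1.
In Hill order: C12H23NO2S.

C12H23NO2S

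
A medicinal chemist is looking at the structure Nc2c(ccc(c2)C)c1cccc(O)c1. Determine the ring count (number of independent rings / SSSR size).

In SMILES, each pair of matching ring-closure digits denotes one ring-closing bond; the number of such bonds equals the number of independent rings.
Ring-closure bonds here: 2.

2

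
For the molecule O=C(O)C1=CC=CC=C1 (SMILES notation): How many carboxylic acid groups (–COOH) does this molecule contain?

The carboxylic acid motif appears at heavy-atom position 2 in the SMILES.
Carboxylic acid count: 1.

1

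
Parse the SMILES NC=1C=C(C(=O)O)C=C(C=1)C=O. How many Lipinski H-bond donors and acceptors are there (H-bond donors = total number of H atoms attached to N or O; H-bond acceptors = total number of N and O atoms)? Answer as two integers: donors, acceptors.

3, 4

Donors: find every N or O and count the H atoms it carries.
  atom 1 (N): bond orders sum to 1 → 2 H
  atom 6 (O): bond orders sum to 2 → 0 H
  atom 7 (O): bond orders sum to 1 → 1 H
  atom 12 (O): bond orders sum to 2 → 0 H
Lipinski HBD = 3.
Acceptors: N atoms = 1, O atoms = 3 → HBA = 4.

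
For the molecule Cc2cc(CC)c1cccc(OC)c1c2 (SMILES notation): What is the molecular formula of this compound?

Walk through each heavy atom and fill implicit hydrogens from standard valence (C 4, N 3, O 2, S 2, halogen 1); for lowercase aromatic atoms, an aromatic c carries 1 H when it has two neighbours and 0 H with three, and aromatic n carries 0 H:
  atom 1: C, bond orders sum to 1 (valence 4) → 3 H
  atom 2: aromatic c, 3 neighbours → 0 H
  atom 3: aromatic c, 2 neighbours → 1 H
  atom 4: aromatic c, 3 neighbours → 0 H
  atom 5: C, bond orders sum to 2 (valence 4) → 2 H
  atom 6: C, bond orders sum to 1 (valence 4) → 3 H
  atom 7: aromatic c, 3 neighbours → 0 H
  atom 8: aromatic c, 2 neighbours → 1 H
  atom 9: aromatic c, 2 neighbours → 1 H
  atom 10: aromatic c, 2 neighbours → 1 H
  atom 11: aromatic c, 3 neighbours → 0 H
  atom 12: O, bond orders sum to 2 (valence 2) → 0 H
  atom 13: C, bond orders sum to 1 (valence 4) → 3 H
  atom 14: aromatic c, 3 neighbours → 0 H
  atom 15: aromatic c, 2 neighbours → 1 H
Totals → C:14, H:16, O:1.
In Hill order: C14H16O.

C14H16O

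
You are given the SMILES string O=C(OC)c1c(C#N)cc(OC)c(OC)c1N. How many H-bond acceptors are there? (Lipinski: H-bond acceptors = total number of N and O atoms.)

6

N atoms: 2; O atoms: 4.
Lipinski HBA = 2 + 4 = 6.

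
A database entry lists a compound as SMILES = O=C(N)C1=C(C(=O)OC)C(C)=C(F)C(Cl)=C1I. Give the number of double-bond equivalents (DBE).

Molecular formula: C10H8ClFINO3.
DoU = (2C + 2 + N − H − X) / 2, where X is the halogen count and O/S are ignored.
    = (2·10 + 2 + 1 − 8 − 3) / 2 = 12 / 2 = 6.

6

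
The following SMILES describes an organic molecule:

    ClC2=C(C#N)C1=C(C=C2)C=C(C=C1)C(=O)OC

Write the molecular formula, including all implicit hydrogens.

Walk through each heavy atom and fill implicit hydrogens from standard valence (C 4, N 3, O 2, S 2, halogen 1):
  atom 1: Cl (halogen, monovalent) → 0 H
  atom 2: C, bond orders sum to 4 (valence 4) → 0 H
  atom 3: C, bond orders sum to 4 (valence 4) → 0 H
  atom 4: C, bond orders sum to 4 (valence 4) → 0 H
  atom 5: N, bond orders sum to 3 (valence 3) → 0 H
  atom 6: C, bond orders sum to 4 (valence 4) → 0 H
  atom 7: C, bond orders sum to 4 (valence 4) → 0 H
  atom 8: C, bond orders sum to 3 (valence 4) → 1 H
  atom 9: C, bond orders sum to 3 (valence 4) → 1 H
  atom 10: C, bond orders sum to 3 (valence 4) → 1 H
  atom 11: C, bond orders sum to 4 (valence 4) → 0 H
  atom 12: C, bond orders sum to 3 (valence 4) → 1 H
  atom 13: C, bond orders sum to 3 (valence 4) → 1 H
  atom 14: C, bond orders sum to 4 (valence 4) → 0 H
  atom 15: O, bond orders sum to 2 (valence 2) → 0 H
  atom 16: O, bond orders sum to 2 (valence 2) → 0 H
  atom 17: C, bond orders sum to 1 (valence 4) → 3 H
Totals → C:13, H:8, Cl:1, N:1, O:2.
In Hill order: C13H8ClNO2.

C13H8ClNO2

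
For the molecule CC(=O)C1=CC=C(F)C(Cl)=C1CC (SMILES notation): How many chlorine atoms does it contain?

Scan the SMILES for Cl atoms (remember two-letter symbols like Cl and Br are single atoms).
Chlorine count: 1.

1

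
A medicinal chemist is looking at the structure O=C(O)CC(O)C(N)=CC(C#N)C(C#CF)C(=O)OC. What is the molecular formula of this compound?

C12H13FN2O5

Walk through each heavy atom and fill implicit hydrogens from standard valence (C 4, N 3, O 2, S 2, halogen 1):
  atom 1: O, bond orders sum to 2 (valence 2) → 0 H
  atom 2: C, bond orders sum to 4 (valence 4) → 0 H
  atom 3: O, bond orders sum to 1 (valence 2) → 1 H
  atom 4: C, bond orders sum to 2 (valence 4) → 2 H
  atom 5: C, bond orders sum to 3 (valence 4) → 1 H
  atom 6: O, bond orders sum to 1 (valence 2) → 1 H
  atom 7: C, bond orders sum to 4 (valence 4) → 0 H
  atom 8: N, bond orders sum to 1 (valence 3) → 2 H
  atom 9: C, bond orders sum to 3 (valence 4) → 1 H
  atom 10: C, bond orders sum to 3 (valence 4) → 1 H
  atom 11: C, bond orders sum to 4 (valence 4) → 0 H
  atom 12: N, bond orders sum to 3 (valence 3) → 0 H
  atom 13: C, bond orders sum to 3 (valence 4) → 1 H
  atom 14: C, bond orders sum to 4 (valence 4) → 0 H
  atom 15: C, bond orders sum to 4 (valence 4) → 0 H
  atom 16: F (halogen, monovalent) → 0 H
  atom 17: C, bond orders sum to 4 (valence 4) → 0 H
  atom 18: O, bond orders sum to 2 (valence 2) → 0 H
  atom 19: O, bond orders sum to 2 (valence 2) → 0 H
  atom 20: C, bond orders sum to 1 (valence 4) → 3 H
Totals → C:12, H:13, F:1, N:2, O:5.
In Hill order: C12H13FN2O5.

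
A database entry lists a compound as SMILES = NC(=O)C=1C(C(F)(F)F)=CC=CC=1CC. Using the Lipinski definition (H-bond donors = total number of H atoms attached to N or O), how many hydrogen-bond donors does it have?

Donors: find every N or O and count the H atoms it carries.
  atom 1 (N): bond orders sum to 1 → 2 H
  atom 3 (O): bond orders sum to 2 → 0 H
Lipinski HBD = 2.

2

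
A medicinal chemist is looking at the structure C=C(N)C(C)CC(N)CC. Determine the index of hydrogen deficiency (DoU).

1

Molecular formula: C8H18N2.
DoU = (2C + 2 + N − H − X) / 2, where X is the halogen count and O/S are ignored.
    = (2·8 + 2 + 2 − 18 − 0) / 2 = 2 / 2 = 1.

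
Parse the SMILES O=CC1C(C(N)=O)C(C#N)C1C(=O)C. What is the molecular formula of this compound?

Walk through each heavy atom and fill implicit hydrogens from standard valence (C 4, N 3, O 2, S 2, halogen 1):
  atom 1: O, bond orders sum to 2 (valence 2) → 0 H
  atom 2: C, bond orders sum to 3 (valence 4) → 1 H
  atom 3: C, bond orders sum to 3 (valence 4) → 1 H
  atom 4: C, bond orders sum to 3 (valence 4) → 1 H
  atom 5: C, bond orders sum to 4 (valence 4) → 0 H
  atom 6: N, bond orders sum to 1 (valence 3) → 2 H
  atom 7: O, bond orders sum to 2 (valence 2) → 0 H
  atom 8: C, bond orders sum to 3 (valence 4) → 1 H
  atom 9: C, bond orders sum to 4 (valence 4) → 0 H
  atom 10: N, bond orders sum to 3 (valence 3) → 0 H
  atom 11: C, bond orders sum to 3 (valence 4) → 1 H
  atom 12: C, bond orders sum to 4 (valence 4) → 0 H
  atom 13: O, bond orders sum to 2 (valence 2) → 0 H
  atom 14: C, bond orders sum to 1 (valence 4) → 3 H
Totals → C:9, H:10, N:2, O:3.

C9H10N2O3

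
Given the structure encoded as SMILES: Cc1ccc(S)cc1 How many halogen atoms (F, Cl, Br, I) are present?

Scan the SMILES for the halogen motif — none present.
Groups that are present: 1 thiol.

0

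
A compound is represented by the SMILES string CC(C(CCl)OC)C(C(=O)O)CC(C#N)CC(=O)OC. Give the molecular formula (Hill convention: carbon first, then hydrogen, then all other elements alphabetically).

Walk through each heavy atom and fill implicit hydrogens from standard valence (C 4, N 3, O 2, S 2, halogen 1):
  atom 1: C, bond orders sum to 1 (valence 4) → 3 H
  atom 2: C, bond orders sum to 3 (valence 4) → 1 H
  atom 3: C, bond orders sum to 3 (valence 4) → 1 H
  atom 4: C, bond orders sum to 2 (valence 4) → 2 H
  atom 5: Cl (halogen, monovalent) → 0 H
  atom 6: O, bond orders sum to 2 (valence 2) → 0 H
  atom 7: C, bond orders sum to 1 (valence 4) → 3 H
  atom 8: C, bond orders sum to 3 (valence 4) → 1 H
  atom 9: C, bond orders sum to 4 (valence 4) → 0 H
  atom 10: O, bond orders sum to 2 (valence 2) → 0 H
  atom 11: O, bond orders sum to 1 (valence 2) → 1 H
  atom 12: C, bond orders sum to 2 (valence 4) → 2 H
  atom 13: C, bond orders sum to 3 (valence 4) → 1 H
  atom 14: C, bond orders sum to 4 (valence 4) → 0 H
  atom 15: N, bond orders sum to 3 (valence 3) → 0 H
  atom 16: C, bond orders sum to 2 (valence 4) → 2 H
  atom 17: C, bond orders sum to 4 (valence 4) → 0 H
  atom 18: O, bond orders sum to 2 (valence 2) → 0 H
  atom 19: O, bond orders sum to 2 (valence 2) → 0 H
  atom 20: C, bond orders sum to 1 (valence 4) → 3 H
Totals → C:13, H:20, Cl:1, N:1, O:5.
In Hill order: C13H20ClNO5.

C13H20ClNO5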